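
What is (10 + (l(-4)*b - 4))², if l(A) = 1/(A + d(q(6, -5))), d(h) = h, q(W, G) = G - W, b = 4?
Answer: 7396/225 ≈ 32.871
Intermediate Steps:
l(A) = 1/(-11 + A) (l(A) = 1/(A + (-5 - 1*6)) = 1/(A + (-5 - 6)) = 1/(A - 11) = 1/(-11 + A))
(10 + (l(-4)*b - 4))² = (10 + (4/(-11 - 4) - 4))² = (10 + (4/(-15) - 4))² = (10 + (-1/15*4 - 4))² = (10 + (-4/15 - 4))² = (10 - 64/15)² = (86/15)² = 7396/225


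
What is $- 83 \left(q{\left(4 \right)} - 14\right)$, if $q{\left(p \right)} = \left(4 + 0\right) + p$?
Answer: $498$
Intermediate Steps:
$q{\left(p \right)} = 4 + p$
$- 83 \left(q{\left(4 \right)} - 14\right) = - 83 \left(\left(4 + 4\right) - 14\right) = - 83 \left(8 - 14\right) = \left(-83\right) \left(-6\right) = 498$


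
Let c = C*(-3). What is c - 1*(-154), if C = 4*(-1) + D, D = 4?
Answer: 154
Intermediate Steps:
C = 0 (C = 4*(-1) + 4 = -4 + 4 = 0)
c = 0 (c = 0*(-3) = 0)
c - 1*(-154) = 0 - 1*(-154) = 0 + 154 = 154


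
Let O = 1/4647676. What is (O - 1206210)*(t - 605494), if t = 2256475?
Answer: -9255520450008217779/4647676 ≈ -1.9914e+12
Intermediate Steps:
O = 1/4647676 ≈ 2.1516e-7
(O - 1206210)*(t - 605494) = (1/4647676 - 1206210)*(2256475 - 605494) = -5606073267959/4647676*1650981 = -9255520450008217779/4647676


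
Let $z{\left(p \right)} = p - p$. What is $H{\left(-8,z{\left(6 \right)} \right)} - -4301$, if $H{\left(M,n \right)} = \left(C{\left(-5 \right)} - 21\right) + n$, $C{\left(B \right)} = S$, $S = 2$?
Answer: $4282$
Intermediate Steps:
$z{\left(p \right)} = 0$
$C{\left(B \right)} = 2$
$H{\left(M,n \right)} = -19 + n$ ($H{\left(M,n \right)} = \left(2 - 21\right) + n = -19 + n$)
$H{\left(-8,z{\left(6 \right)} \right)} - -4301 = \left(-19 + 0\right) - -4301 = -19 + 4301 = 4282$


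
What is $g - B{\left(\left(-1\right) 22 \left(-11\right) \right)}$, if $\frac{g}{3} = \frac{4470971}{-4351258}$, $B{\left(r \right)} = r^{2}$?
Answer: $- \frac{254840486425}{4351258} \approx -58567.0$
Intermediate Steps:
$g = - \frac{13412913}{4351258}$ ($g = 3 \frac{4470971}{-4351258} = 3 \cdot 4470971 \left(- \frac{1}{4351258}\right) = 3 \left(- \frac{4470971}{4351258}\right) = - \frac{13412913}{4351258} \approx -3.0825$)
$g - B{\left(\left(-1\right) 22 \left(-11\right) \right)} = - \frac{13412913}{4351258} - \left(\left(-1\right) 22 \left(-11\right)\right)^{2} = - \frac{13412913}{4351258} - \left(\left(-22\right) \left(-11\right)\right)^{2} = - \frac{13412913}{4351258} - 242^{2} = - \frac{13412913}{4351258} - 58564 = - \frac{254840486425}{4351258}$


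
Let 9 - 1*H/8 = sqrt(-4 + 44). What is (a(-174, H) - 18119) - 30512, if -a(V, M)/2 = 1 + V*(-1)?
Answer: -48981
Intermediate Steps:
H = 72 - 16*sqrt(10) (H = 72 - 8*sqrt(-4 + 44) = 72 - 16*sqrt(10) ≈ 21.404)
a(V, M) = -2 + 2*V (a(V, M) = -2*(1 + V*(-1)) = -2*(1 - V) = -2 + 2*V)
(a(-174, H) - 18119) - 30512 = ((-2 + 2*(-174)) - 18119) - 30512 = ((-2 - 348) - 18119) - 30512 = (-350 - 18119) - 30512 = -18469 - 30512 = -48981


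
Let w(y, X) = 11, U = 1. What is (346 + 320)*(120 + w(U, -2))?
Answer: 87246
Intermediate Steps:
(346 + 320)*(120 + w(U, -2)) = (346 + 320)*(120 + 11) = 666*131 = 87246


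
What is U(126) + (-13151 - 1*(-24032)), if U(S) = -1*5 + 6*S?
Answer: 11632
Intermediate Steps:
U(S) = -5 + 6*S
U(126) + (-13151 - 1*(-24032)) = (-5 + 6*126) + (-13151 - 1*(-24032)) = (-5 + 756) + (-13151 + 24032) = 751 + 10881 = 11632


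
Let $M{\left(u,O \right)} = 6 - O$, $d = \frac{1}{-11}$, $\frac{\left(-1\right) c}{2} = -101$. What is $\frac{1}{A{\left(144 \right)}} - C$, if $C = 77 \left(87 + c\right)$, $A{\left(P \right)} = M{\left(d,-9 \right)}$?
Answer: $- \frac{333794}{15} \approx -22253.0$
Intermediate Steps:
$c = 202$ ($c = \left(-2\right) \left(-101\right) = 202$)
$d = - \frac{1}{11} \approx -0.090909$
$A{\left(P \right)} = 15$ ($A{\left(P \right)} = 6 - -9 = 6 + 9 = 15$)
$C = 22253$ ($C = 77 \left(87 + 202\right) = 77 \cdot 289 = 22253$)
$\frac{1}{A{\left(144 \right)}} - C = \frac{1}{15} - 22253 = - \frac{333794}{15}$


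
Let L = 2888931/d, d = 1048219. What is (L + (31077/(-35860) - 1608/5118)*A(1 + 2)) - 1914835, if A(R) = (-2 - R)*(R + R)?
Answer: -6139514669062962595/3206353073902 ≈ -1.9148e+6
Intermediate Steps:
L = 2888931/1048219 ≈ 2.7560
A(R) = 2*R*(-2 - R) (A(R) = (-2 - R)*(2*R) = 2*R*(-2 - R))
(L + (31077/(-35860) - 1608/5118)*A(1 + 2)) - 1914835 = (2888931/1048219 + (31077/(-35860) - 1608/5118)*(-2*(1 + 2)*(2 + (1 + 2)))) - 1914835 = (2888931/1048219 + (31077*(-1/35860) - 1608*1/5118)*(-2*3*(2 + 3))) - 1914835 = (2888931/1048219 + (-31077/35860 - 268/853)*(-2*3*5)) - 1914835 = (2888931/1048219 - 36119161/30588580*(-30)) - 1914835 = (2888931/1048219 + 108357483/3058858) - 1914835 = 122419202173575/3206353073902 - 1914835 = -6139514669062962595/3206353073902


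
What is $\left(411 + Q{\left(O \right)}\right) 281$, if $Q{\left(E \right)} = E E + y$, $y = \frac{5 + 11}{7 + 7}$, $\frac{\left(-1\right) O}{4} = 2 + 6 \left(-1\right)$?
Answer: $\frac{1314237}{7} \approx 1.8775 \cdot 10^{5}$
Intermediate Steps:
$O = 16$ ($O = - 4 \left(2 + 6 \left(-1\right)\right) = - 4 \left(2 - 6\right) = \left(-4\right) \left(-4\right) = 16$)
$y = \frac{8}{7}$ ($y = \frac{16}{14} = 16 \cdot \frac{1}{14} = \frac{8}{7} \approx 1.1429$)
$Q{\left(E \right)} = \frac{8}{7} + E^{2}$ ($Q{\left(E \right)} = E E + \frac{8}{7} = E^{2} + \frac{8}{7} = \frac{8}{7} + E^{2}$)
$\left(411 + Q{\left(O \right)}\right) 281 = \left(411 + \left(\frac{8}{7} + 16^{2}\right)\right) 281 = \left(411 + \left(\frac{8}{7} + 256\right)\right) 281 = \left(411 + \frac{1800}{7}\right) 281 = \frac{4677}{7} \cdot 281 = \frac{1314237}{7}$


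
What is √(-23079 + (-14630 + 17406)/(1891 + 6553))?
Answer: 5*I*√4113838693/2111 ≈ 151.92*I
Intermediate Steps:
√(-23079 + (-14630 + 17406)/(1891 + 6553)) = √(-23079 + 2776/8444) = √(-23079 + 2776*(1/8444)) = √(-23079 + 694/2111) = √(-48719075/2111) = 5*I*√4113838693/2111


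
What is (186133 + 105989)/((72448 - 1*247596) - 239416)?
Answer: -48687/69094 ≈ -0.70465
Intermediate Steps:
(186133 + 105989)/((72448 - 1*247596) - 239416) = 292122/((72448 - 247596) - 239416) = 292122/(-175148 - 239416) = 292122/(-414564) = 292122*(-1/414564) = -48687/69094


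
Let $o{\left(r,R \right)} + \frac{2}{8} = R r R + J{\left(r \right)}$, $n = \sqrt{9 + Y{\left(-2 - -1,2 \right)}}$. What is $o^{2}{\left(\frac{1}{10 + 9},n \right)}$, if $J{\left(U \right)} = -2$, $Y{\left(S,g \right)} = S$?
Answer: $\frac{19321}{5776} \approx 3.345$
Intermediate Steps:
$n = 2 \sqrt{2}$ ($n = \sqrt{9 - 1} = \sqrt{8} = 2 \sqrt{2} \approx 2.8284$)
$o{\left(r,R \right)} = - \frac{9}{4} + r R^{2}$ ($o{\left(r,R \right)} = - \frac{1}{4} + \left(R r R - 2\right) = - \frac{1}{4} + \left(r R^{2} - 2\right) = - \frac{1}{4} + \left(-2 + r R^{2}\right) = - \frac{9}{4} + r R^{2}$)
$o^{2}{\left(\frac{1}{10 + 9},n \right)} = \left(- \frac{9}{4} + \frac{\left(2 \sqrt{2}\right)^{2}}{10 + 9}\right)^{2} = \left(- \frac{9}{4} + \frac{1}{19} \cdot 8\right)^{2} = \left(- \frac{9}{4} + \frac{8}{19}\right)^{2} = \left(- \frac{139}{76}\right)^{2} = \frac{19321}{5776}$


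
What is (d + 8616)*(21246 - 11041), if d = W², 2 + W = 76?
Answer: 143808860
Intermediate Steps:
W = 74 (W = -2 + 76 = 74)
d = 5476 (d = 74² = 5476)
(d + 8616)*(21246 - 11041) = (5476 + 8616)*(21246 - 11041) = 14092*10205 = 143808860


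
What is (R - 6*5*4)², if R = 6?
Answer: 12996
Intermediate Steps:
(R - 6*5*4)² = (6 - 6*5*4)² = (6 - 30*4)² = (6 - 1*120)² = (6 - 120)² = (-114)² = 12996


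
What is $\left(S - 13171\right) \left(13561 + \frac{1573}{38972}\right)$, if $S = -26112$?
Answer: $- \frac{20761099479795}{38972} \approx -5.3272 \cdot 10^{8}$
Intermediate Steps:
$\left(S - 13171\right) \left(13561 + \frac{1573}{38972}\right) = \left(-26112 - 13171\right) \left(13561 + \frac{1573}{38972}\right) = - 39283 \left(13561 + 1573 \cdot \frac{1}{38972}\right) = - 39283 \left(13561 + \frac{1573}{38972}\right) = \left(-39283\right) \frac{528500865}{38972} = - \frac{20761099479795}{38972}$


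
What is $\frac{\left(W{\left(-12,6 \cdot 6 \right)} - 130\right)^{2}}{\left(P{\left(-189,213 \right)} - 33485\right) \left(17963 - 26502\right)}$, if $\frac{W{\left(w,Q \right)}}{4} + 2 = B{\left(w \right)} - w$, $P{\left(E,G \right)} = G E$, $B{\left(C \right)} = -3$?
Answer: $\frac{5202}{314841469} \approx 1.6523 \cdot 10^{-5}$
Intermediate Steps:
$P{\left(E,G \right)} = E G$
$W{\left(w,Q \right)} = -20 - 4 w$ ($W{\left(w,Q \right)} = -8 + 4 \left(-3 - w\right) = -8 - \left(12 + 4 w\right) = -20 - 4 w$)
$\frac{\left(W{\left(-12,6 \cdot 6 \right)} - 130\right)^{2}}{\left(P{\left(-189,213 \right)} - 33485\right) \left(17963 - 26502\right)} = \frac{\left(\left(-20 - -48\right) - 130\right)^{2}}{\left(\left(-189\right) 213 - 33485\right) \left(17963 - 26502\right)} = \frac{\left(\left(-20 + 48\right) - 130\right)^{2}}{\left(-40257 - 33485\right) \left(-8539\right)} = \frac{\left(28 - 130\right)^{2}}{\left(-73742\right) \left(-8539\right)} = \frac{\left(-102\right)^{2}}{629682938} = 10404 \cdot \frac{1}{629682938} = \frac{5202}{314841469}$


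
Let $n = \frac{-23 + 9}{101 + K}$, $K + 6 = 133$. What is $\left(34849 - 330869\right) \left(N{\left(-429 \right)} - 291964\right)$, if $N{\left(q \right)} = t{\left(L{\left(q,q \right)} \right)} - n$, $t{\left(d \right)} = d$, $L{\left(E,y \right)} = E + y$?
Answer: $\frac{260043450790}{3} \approx 8.6681 \cdot 10^{10}$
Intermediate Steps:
$K = 127$ ($K = -6 + 133 = 127$)
$n = - \frac{7}{114}$ ($n = \frac{-23 + 9}{101 + 127} = - \frac{14}{228} = \left(-14\right) \frac{1}{228} = - \frac{7}{114} \approx -0.061404$)
$N{\left(q \right)} = \frac{7}{114} + 2 q$ ($N{\left(q \right)} = \left(q + q\right) - - \frac{7}{114} = 2 q + \frac{7}{114} = \frac{7}{114} + 2 q$)
$\left(34849 - 330869\right) \left(N{\left(-429 \right)} - 291964\right) = \left(34849 - 330869\right) \left(\left(\frac{7}{114} + 2 \left(-429\right)\right) - 291964\right) = - 296020 \left(\left(\frac{7}{114} - 858\right) - 291964\right) = - 296020 \left(- \frac{97805}{114} - 291964\right) = \left(-296020\right) \left(- \frac{33381701}{114}\right) = \frac{260043450790}{3}$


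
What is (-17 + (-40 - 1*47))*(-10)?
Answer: 1040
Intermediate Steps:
(-17 + (-40 - 1*47))*(-10) = (-17 + (-40 - 47))*(-10) = (-17 - 87)*(-10) = -104*(-10) = 1040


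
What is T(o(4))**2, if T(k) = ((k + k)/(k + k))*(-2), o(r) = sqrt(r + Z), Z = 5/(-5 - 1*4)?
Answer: 4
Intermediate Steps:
Z = -5/9 (Z = 5/(-5 - 4) = 5/(-9) = 5*(-1/9) = -5/9 ≈ -0.55556)
o(r) = sqrt(-5/9 + r) (o(r) = sqrt(r - 5/9) = sqrt(-5/9 + r))
T(k) = -2 (T(k) = ((2*k)/((2*k)))*(-2) = ((2*k)*(1/(2*k)))*(-2) = 1*(-2) = -2)
T(o(4))**2 = (-2)**2 = 4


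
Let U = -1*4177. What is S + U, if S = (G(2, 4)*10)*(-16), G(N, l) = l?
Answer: -4817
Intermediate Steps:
U = -4177
S = -640 (S = (4*10)*(-16) = 40*(-16) = -640)
S + U = -640 - 4177 = -4817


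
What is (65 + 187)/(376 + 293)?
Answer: 84/223 ≈ 0.37668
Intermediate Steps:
(65 + 187)/(376 + 293) = 252/669 = 252*(1/669) = 84/223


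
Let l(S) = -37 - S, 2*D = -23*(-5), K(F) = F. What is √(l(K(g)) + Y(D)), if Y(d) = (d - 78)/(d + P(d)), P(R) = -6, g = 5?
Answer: I*√449801/103 ≈ 6.5114*I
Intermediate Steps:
D = 115/2 (D = (-23*(-5))/2 = (½)*115 = 115/2 ≈ 57.500)
Y(d) = (-78 + d)/(-6 + d) (Y(d) = (d - 78)/(d - 6) = (-78 + d)/(-6 + d))
√(l(K(g)) + Y(D)) = √((-37 - 1*5) + (-78 + 115/2)/(-6 + 115/2)) = √((-37 - 5) - 41/2/(103/2)) = √(-42 + (2/103)*(-41/2)) = √(-42 - 41/103) = √(-4367/103) = I*√449801/103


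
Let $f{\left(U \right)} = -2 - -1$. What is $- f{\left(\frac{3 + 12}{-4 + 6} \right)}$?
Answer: $1$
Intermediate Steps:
$f{\left(U \right)} = -1$ ($f{\left(U \right)} = -2 + 1 = -1$)
$- f{\left(\frac{3 + 12}{-4 + 6} \right)} = \left(-1\right) \left(-1\right) = 1$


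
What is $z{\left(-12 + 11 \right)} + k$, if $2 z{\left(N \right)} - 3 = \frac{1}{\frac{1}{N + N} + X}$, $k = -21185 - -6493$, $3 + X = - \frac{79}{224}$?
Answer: $- \frac{25356027}{1726} \approx -14691.0$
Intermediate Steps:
$X = - \frac{751}{224}$ ($X = -3 - \frac{79}{224} = - \frac{751}{224} \approx -3.3527$)
$k = -14692$ ($k = -21185 + 6493 = -14692$)
$z{\left(N \right)} = \frac{3}{2} + \frac{1}{2 \left(- \frac{751}{224} + \frac{1}{2 N}\right)}$ ($z{\left(N \right)} = \frac{3}{2} + \frac{1}{2 \left(\frac{1}{N + N} - \frac{751}{224}\right)} = \frac{3}{2} + \frac{1}{2 \left(\frac{1}{2 N} - \frac{751}{224}\right)} = \frac{3}{2} + \frac{1}{2 \left(- \frac{751}{224} + \frac{1}{2 N}\right)}$)
$z{\left(-12 + 11 \right)} + k = \frac{336 - 2029 \left(-12 + 11\right)}{2 \left(112 - 751 \left(-12 + 11\right)\right)} - 14692 = \frac{336 - -2029}{2 \left(112 - -751\right)} - 14692 = \frac{336 + 2029}{2 \left(112 + 751\right)} - 14692 = \frac{1}{2} \cdot \frac{1}{863} \cdot 2365 - 14692 = \frac{2365}{1726} - 14692 = - \frac{25356027}{1726}$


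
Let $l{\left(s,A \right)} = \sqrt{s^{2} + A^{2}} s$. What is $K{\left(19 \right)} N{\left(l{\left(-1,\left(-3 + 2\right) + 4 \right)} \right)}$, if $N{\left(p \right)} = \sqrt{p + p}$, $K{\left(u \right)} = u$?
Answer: $19 i 2^{\frac{3}{4}} \sqrt[4]{5} \approx 47.782 i$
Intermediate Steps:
$l{\left(s,A \right)} = s \sqrt{A^{2} + s^{2}}$ ($l{\left(s,A \right)} = \sqrt{A^{2} + s^{2}} s = s \sqrt{A^{2} + s^{2}}$)
$N{\left(p \right)} = \sqrt{2} \sqrt{p}$ ($N{\left(p \right)} = \sqrt{2 p} = \sqrt{2} \sqrt{p}$)
$K{\left(19 \right)} N{\left(l{\left(-1,\left(-3 + 2\right) + 4 \right)} \right)} = 19 \sqrt{2} \sqrt{- \sqrt{\left(\left(-3 + 2\right) + 4\right)^{2} + \left(-1\right)^{2}}} = 19 \sqrt{2} \sqrt{- \sqrt{\left(-1 + 4\right)^{2} + 1}} = 19 \sqrt{2} \sqrt{- \sqrt{3^{2} + 1}} = 19 \sqrt{2} \sqrt{- \sqrt{9 + 1}} = 19 \sqrt{2} \sqrt{- \sqrt{10}} = 19 \sqrt{2} i \sqrt[4]{10} = 19 i 2^{\frac{3}{4}} \sqrt[4]{5}$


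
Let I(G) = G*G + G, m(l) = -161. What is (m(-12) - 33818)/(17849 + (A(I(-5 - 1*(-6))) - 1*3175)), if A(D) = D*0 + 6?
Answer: -33979/14680 ≈ -2.3146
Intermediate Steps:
I(G) = G + G² (I(G) = G² + G = G + G²)
A(D) = 6 (A(D) = 0 + 6 = 6)
(m(-12) - 33818)/(17849 + (A(I(-5 - 1*(-6))) - 1*3175)) = (-161 - 33818)/(17849 + (6 - 1*3175)) = -33979/(17849 + (6 - 3175)) = -33979/(17849 - 3169) = -33979/14680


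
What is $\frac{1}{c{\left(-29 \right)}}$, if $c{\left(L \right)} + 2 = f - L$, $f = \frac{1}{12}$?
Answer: $\frac{12}{325} \approx 0.036923$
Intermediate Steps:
$f = \frac{1}{12} \approx 0.083333$
$c{\left(L \right)} = - \frac{23}{12} - L$ ($c{\left(L \right)} = -2 - \left(- \frac{1}{12} + L\right) = - \frac{23}{12} - L$)
$\frac{1}{c{\left(-29 \right)}} = \frac{1}{- \frac{23}{12} - -29} = \frac{1}{- \frac{23}{12} + 29} = \frac{1}{\frac{325}{12}} = \frac{12}{325}$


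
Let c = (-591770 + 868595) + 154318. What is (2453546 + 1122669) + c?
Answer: 4007358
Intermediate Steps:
c = 431143 (c = 276825 + 154318 = 431143)
(2453546 + 1122669) + c = (2453546 + 1122669) + 431143 = 3576215 + 431143 = 4007358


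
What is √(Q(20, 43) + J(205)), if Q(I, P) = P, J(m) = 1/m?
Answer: 4*√112955/205 ≈ 6.5578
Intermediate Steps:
√(Q(20, 43) + J(205)) = √(43 + 1/205) = √(8816/205) = 4*√112955/205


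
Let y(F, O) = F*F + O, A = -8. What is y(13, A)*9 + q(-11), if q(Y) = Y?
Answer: 1438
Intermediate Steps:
y(F, O) = O + F² (y(F, O) = F² + O = O + F²)
y(13, A)*9 + q(-11) = (-8 + 13²)*9 - 11 = (-8 + 169)*9 - 11 = 161*9 - 11 = 1449 - 11 = 1438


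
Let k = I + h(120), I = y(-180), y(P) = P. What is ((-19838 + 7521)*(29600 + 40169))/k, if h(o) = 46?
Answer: 859344773/134 ≈ 6.4130e+6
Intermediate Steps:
I = -180
k = -134 (k = -180 + 46 = -134)
((-19838 + 7521)*(29600 + 40169))/k = ((-19838 + 7521)*(29600 + 40169))/(-134) = -12317*69769*(-1/134) = -859344773*(-1/134) = 859344773/134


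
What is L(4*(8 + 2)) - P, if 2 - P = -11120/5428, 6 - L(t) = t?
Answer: -51632/1357 ≈ -38.049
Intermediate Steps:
L(t) = 6 - t
P = 5494/1357 (P = 2 - (-11120)/5428 = 2 - 1*(-2780/1357) = 2 + 2780/1357 = 5494/1357 ≈ 4.0486)
L(4*(8 + 2)) - P = (6 - 4*(8 + 2)) - 1*5494/1357 = (6 - 4*10) - 5494/1357 = (6 - 1*40) - 5494/1357 = (6 - 40) - 5494/1357 = -34 - 5494/1357 = -51632/1357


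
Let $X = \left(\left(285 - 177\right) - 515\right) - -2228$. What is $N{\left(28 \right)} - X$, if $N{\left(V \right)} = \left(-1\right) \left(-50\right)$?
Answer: $-1771$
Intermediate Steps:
$N{\left(V \right)} = 50$
$X = 1821$ ($X = \left(108 - 515\right) + 2228 = -407 + 2228 = 1821$)
$N{\left(28 \right)} - X = 50 - 1821 = -1771$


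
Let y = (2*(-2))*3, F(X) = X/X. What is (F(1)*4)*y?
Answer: -48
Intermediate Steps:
F(X) = 1
y = -12 (y = -4*3 = -12)
(F(1)*4)*y = (1*4)*(-12) = 4*(-12) = -48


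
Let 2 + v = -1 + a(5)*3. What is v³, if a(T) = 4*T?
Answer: 185193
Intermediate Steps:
v = 57 (v = -2 + (-1 + (4*5)*3) = -2 + (-1 + 20*3) = -2 + (-1 + 60) = -2 + 59 = 57)
v³ = 57³ = 185193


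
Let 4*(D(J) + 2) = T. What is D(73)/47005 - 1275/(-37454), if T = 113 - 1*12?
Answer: 121604361/3521050540 ≈ 0.034536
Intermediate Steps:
T = 101 (T = 113 - 12 = 101)
D(J) = 93/4 (D(J) = -2 + (¼)*101 = -2 + 101/4 = 93/4)
D(73)/47005 - 1275/(-37454) = (93/4)/47005 - 1275/(-37454) = (93/4)*(1/47005) - 1275*(-1/37454) = 93/188020 + 1275/37454 = 121604361/3521050540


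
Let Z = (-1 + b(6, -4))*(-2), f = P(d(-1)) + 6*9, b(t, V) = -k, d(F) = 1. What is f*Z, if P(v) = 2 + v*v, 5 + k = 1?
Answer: -342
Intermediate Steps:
k = -4 (k = -5 + 1 = -4)
b(t, V) = 4 (b(t, V) = -1*(-4) = 4)
P(v) = 2 + v²
f = 57 (f = (2 + 1²) + 6*9 = (2 + 1) + 54 = 3 + 54 = 57)
Z = -6 (Z = (-1 + 4)*(-2) = 3*(-2) = -6)
f*Z = 57*(-6) = -342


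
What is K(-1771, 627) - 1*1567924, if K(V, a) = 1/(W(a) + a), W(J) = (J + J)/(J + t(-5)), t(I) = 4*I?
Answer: -598700803325/381843 ≈ -1.5679e+6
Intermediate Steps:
W(J) = 2*J/(-20 + J) (W(J) = (J + J)/(J + 4*(-5)) = (2*J)/(J - 20) = (2*J)/(-20 + J) = 2*J/(-20 + J))
K(V, a) = 1/(a + 2*a/(-20 + a)) (K(V, a) = 1/(2*a/(-20 + a) + a) = 1/(a + 2*a/(-20 + a)))
K(-1771, 627) - 1*1567924 = (-20 + 627)/(627*(-18 + 627)) - 1*1567924 = (1/627)*607/609 - 1567924 = (1/627)*(1/609)*607 - 1567924 = 607/381843 - 1567924 = -598700803325/381843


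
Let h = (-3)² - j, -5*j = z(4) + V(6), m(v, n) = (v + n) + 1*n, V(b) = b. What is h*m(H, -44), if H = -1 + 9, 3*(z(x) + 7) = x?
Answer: -2176/3 ≈ -725.33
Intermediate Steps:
z(x) = -7 + x/3
H = 8
m(v, n) = v + 2*n (m(v, n) = (n + v) + n = v + 2*n)
j = -1/15 (j = -((-7 + (⅓)*4) + 6)/5 = -((-7 + 4/3) + 6)/5 = -(-17/3 + 6)/5 = -⅕*⅓ = -1/15 ≈ -0.066667)
h = 136/15 (h = (-3)² - 1*(-1/15) = 9 + 1/15 = 136/15 ≈ 9.0667)
h*m(H, -44) = 136*(8 + 2*(-44))/15 = 136*(8 - 88)/15 = (136/15)*(-80) = -2176/3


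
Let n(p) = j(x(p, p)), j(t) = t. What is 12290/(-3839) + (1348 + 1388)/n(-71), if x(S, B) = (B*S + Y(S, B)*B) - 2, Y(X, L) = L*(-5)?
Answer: -43057274/12902879 ≈ -3.3370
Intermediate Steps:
Y(X, L) = -5*L
x(S, B) = -2 - 5*B² + B*S (x(S, B) = (B*S + (-5*B)*B) - 2 = (B*S - 5*B²) - 2 = (-5*B² + B*S) - 2 = -2 - 5*B² + B*S)
n(p) = -2 - 4*p² (n(p) = -2 - 5*p² + p*p = -2 - 5*p² + p² = -2 - 4*p²)
12290/(-3839) + (1348 + 1388)/n(-71) = 12290/(-3839) + (1348 + 1388)/(-2 - 4*(-71)²) = 12290*(-1/3839) + 2736/(-2 - 4*5041) = -12290/3839 + 2736/(-2 - 20164) = -12290/3839 + 2736/(-20166) = -12290/3839 + 2736*(-1/20166) = -12290/3839 - 456/3361 = -43057274/12902879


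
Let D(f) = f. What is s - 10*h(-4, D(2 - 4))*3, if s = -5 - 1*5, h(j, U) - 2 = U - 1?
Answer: 20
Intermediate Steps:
h(j, U) = 1 + U (h(j, U) = 2 + (U - 1) = 2 + (-1 + U) = 1 + U)
s = -10 (s = -5 - 5 = -10)
s - 10*h(-4, D(2 - 4))*3 = -10 - 10*(1 + (2 - 4))*3 = -10 - 10*(1 - 2)*3 = -10 - (-10)*3 = -10 - 10*(-3) = -10 + 30 = 20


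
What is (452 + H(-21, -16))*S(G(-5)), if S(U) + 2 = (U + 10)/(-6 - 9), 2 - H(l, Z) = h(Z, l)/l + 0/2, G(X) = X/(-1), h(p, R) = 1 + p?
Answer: -9519/7 ≈ -1359.9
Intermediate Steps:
G(X) = -X (G(X) = X*(-1) = -X)
H(l, Z) = 2 - (1 + Z)/l (H(l, Z) = 2 - ((1 + Z)/l + 0/2) = 2 - ((1 + Z)/l + 0*(½)) = 2 - ((1 + Z)/l + 0) = 2 - (1 + Z)/l)
S(U) = -8/3 - U/15 (S(U) = -2 + (U + 10)/(-6 - 9) = -2 + (10 + U)/(-15) = -2 + (10 + U)*(-1/15) = -2 + (-⅔ - U/15) = -8/3 - U/15)
(452 + H(-21, -16))*S(G(-5)) = (452 + (-1 - 1*(-16) + 2*(-21))/(-21))*(-8/3 - (-1)*(-5)/15) = (452 - (-1 + 16 - 42)/21)*(-8/3 - 1/15*5) = (452 - 1/21*(-27))*(-8/3 - ⅓) = (452 + 9/7)*(-3) = (3173/7)*(-3) = -9519/7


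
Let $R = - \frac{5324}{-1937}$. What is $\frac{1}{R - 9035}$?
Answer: $- \frac{1937}{17495471} \approx -0.00011071$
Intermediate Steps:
$R = \frac{5324}{1937}$ ($R = \left(-5324\right) \left(- \frac{1}{1937}\right) = \frac{5324}{1937} \approx 2.7486$)
$\frac{1}{R - 9035} = \frac{1}{\frac{5324}{1937} - 9035} = \frac{1}{- \frac{17495471}{1937}} = - \frac{1937}{17495471}$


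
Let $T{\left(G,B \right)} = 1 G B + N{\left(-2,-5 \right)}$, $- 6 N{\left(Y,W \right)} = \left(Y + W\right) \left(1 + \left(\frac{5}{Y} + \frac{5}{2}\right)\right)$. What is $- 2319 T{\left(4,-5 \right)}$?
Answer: $\frac{87349}{2} \approx 43675.0$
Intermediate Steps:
$N{\left(Y,W \right)} = - \frac{\left(\frac{7}{2} + \frac{5}{Y}\right) \left(W + Y\right)}{6}$ ($N{\left(Y,W \right)} = - \frac{\left(Y + W\right) \left(1 + \left(\frac{5}{Y} + \frac{5}{2}\right)\right)}{6} = - \frac{\left(W + Y\right) \left(1 + \left(\frac{5}{Y} + 5 \cdot \frac{1}{2}\right)\right)}{6} = - \frac{\left(W + Y\right) \left(1 + \left(\frac{5}{Y} + \frac{5}{2}\right)\right)}{6} = - \frac{\left(W + Y\right) \left(1 + \left(\frac{5}{2} + \frac{5}{Y}\right)\right)}{6} = - \frac{\left(W + Y\right) \left(\frac{7}{2} + \frac{5}{Y}\right)}{6} = - \frac{\left(\frac{7}{2} + \frac{5}{Y}\right) \left(W + Y\right)}{6}$)
$T{\left(G,B \right)} = \frac{7}{6} + B G$ ($T{\left(G,B \right)} = 1 G B + \frac{\left(-10\right) \left(-5\right) - - 2 \left(10 + 7 \left(-5\right) + 7 \left(-2\right)\right)}{12 \left(-2\right)} = G B + \frac{1}{12} \left(- \frac{1}{2}\right) \left(50 - - 2 \left(10 - 35 - 14\right)\right) = B G + \frac{1}{12} \left(- \frac{1}{2}\right) \left(50 - \left(-2\right) \left(-39\right)\right) = B G + \frac{1}{12} \left(- \frac{1}{2}\right) \left(50 - 78\right) = B G + \frac{1}{12} \left(- \frac{1}{2}\right) \left(-28\right) = B G + \frac{7}{6} = \frac{7}{6} + B G$)
$- 2319 T{\left(4,-5 \right)} = - 2319 \left(\frac{7}{6} - 20\right) = \left(-2319\right) \left(- \frac{113}{6}\right) = \frac{87349}{2}$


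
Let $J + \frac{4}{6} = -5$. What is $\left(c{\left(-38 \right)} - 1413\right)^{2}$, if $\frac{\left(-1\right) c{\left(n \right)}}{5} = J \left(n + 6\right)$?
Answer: $\frac{48427681}{9} \approx 5.3809 \cdot 10^{6}$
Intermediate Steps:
$J = - \frac{17}{3}$ ($J = - \frac{2}{3} - 5 = - \frac{17}{3} \approx -5.6667$)
$c{\left(n \right)} = 170 + \frac{85 n}{3}$ ($c{\left(n \right)} = - 5 \left(- \frac{17 \left(n + 6\right)}{3}\right) = - 5 \left(- \frac{17 \left(6 + n\right)}{3}\right) = - 5 \left(-34 - \frac{17 n}{3}\right) = 170 + \frac{85 n}{3}$)
$\left(c{\left(-38 \right)} - 1413\right)^{2} = \left(\left(170 + \frac{85}{3} \left(-38\right)\right) - 1413\right)^{2} = \left(\left(170 - \frac{3230}{3}\right) - 1413\right)^{2} = \left(- \frac{2720}{3} - 1413\right)^{2} = \left(- \frac{6959}{3}\right)^{2} = \frac{48427681}{9}$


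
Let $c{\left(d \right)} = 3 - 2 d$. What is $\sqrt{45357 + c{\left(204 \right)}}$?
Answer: $2 \sqrt{11238} \approx 212.02$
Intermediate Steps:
$\sqrt{45357 + c{\left(204 \right)}} = \sqrt{45357 + \left(3 - 408\right)} = \sqrt{45357 - 405} = \sqrt{44952} = 2 \sqrt{11238}$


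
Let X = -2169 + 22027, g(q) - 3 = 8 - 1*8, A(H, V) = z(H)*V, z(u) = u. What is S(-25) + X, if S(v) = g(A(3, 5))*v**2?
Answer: 21733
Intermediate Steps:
A(H, V) = H*V
g(q) = 3 (g(q) = 3 + (8 - 1*8) = 3 + (8 - 8) = 3 + 0 = 3)
S(v) = 3*v**2
X = 19858
S(-25) + X = 3*(-25)**2 + 19858 = 3*625 + 19858 = 1875 + 19858 = 21733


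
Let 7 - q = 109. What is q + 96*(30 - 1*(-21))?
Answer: 4794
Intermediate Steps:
q = -102 (q = 7 - 1*109 = 7 - 109 = -102)
q + 96*(30 - 1*(-21)) = -102 + 96*(30 - 1*(-21)) = -102 + 96*(30 + 21) = -102 + 96*51 = -102 + 4896 = 4794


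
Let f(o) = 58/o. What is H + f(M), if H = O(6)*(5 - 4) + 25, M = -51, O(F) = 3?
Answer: 1370/51 ≈ 26.863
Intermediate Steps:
H = 28 (H = 3*(5 - 4) + 25 = 3*1 + 25 = 3 + 25 = 28)
H + f(M) = 28 + 58/(-51) = 28 + 58*(-1/51) = 28 - 58/51 = 1370/51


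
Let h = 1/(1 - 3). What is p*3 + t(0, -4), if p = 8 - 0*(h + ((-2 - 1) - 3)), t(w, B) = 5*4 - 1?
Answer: 43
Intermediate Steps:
h = -½ (h = 1/(-2) = -½ ≈ -0.50000)
t(w, B) = 19 (t(w, B) = 20 - 1 = 19)
p = 8 (p = 8 - 0*(-½ + ((-2 - 1) - 3)) = 8 - 0*(-½ + (-3 - 3)) = 8 - 0*(-½ - 6) = 8 - 0*(-13)/2 = 8 - 1*0 = 8 + 0 = 8)
p*3 + t(0, -4) = 8*3 + 19 = 24 + 19 = 43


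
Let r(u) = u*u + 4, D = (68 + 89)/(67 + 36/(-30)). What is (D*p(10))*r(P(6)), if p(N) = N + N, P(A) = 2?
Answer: 125600/329 ≈ 381.76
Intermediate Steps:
p(N) = 2*N
D = 785/329 (D = 157/(67 + 36*(-1/30)) = 157/(67 - 6/5) = 157/(329/5) = 157*(5/329) = 785/329 ≈ 2.3860)
r(u) = 4 + u² (r(u) = u² + 4 = 4 + u²)
(D*p(10))*r(P(6)) = (785*(2*10)/329)*(4 + 2²) = ((785/329)*20)*(4 + 4) = (15700/329)*8 = 125600/329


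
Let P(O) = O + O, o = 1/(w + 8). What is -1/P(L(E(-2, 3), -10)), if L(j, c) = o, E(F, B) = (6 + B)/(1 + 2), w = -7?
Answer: -1/2 ≈ -0.50000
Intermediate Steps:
E(F, B) = 2 + B/3 (E(F, B) = (6 + B)/3 = (6 + B)*(1/3) = 2 + B/3)
o = 1 (o = 1/(-7 + 8) = 1/1 = 1)
L(j, c) = 1
P(O) = 2*O
-1/P(L(E(-2, 3), -10)) = -1/(2*1) = -1/2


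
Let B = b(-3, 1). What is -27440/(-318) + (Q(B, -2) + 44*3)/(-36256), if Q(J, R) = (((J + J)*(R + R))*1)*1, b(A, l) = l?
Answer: 124353151/1441176 ≈ 86.286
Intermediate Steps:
B = 1
Q(J, R) = 4*J*R (Q(J, R) = (((2*J)*(2*R))*1)*1 = ((4*J*R)*1)*1 = (4*J*R)*1 = 4*J*R)
-27440/(-318) + (Q(B, -2) + 44*3)/(-36256) = -27440/(-318) + (4*1*(-2) + 44*3)/(-36256) = -27440*(-1/318) + (-8 + 132)*(-1/36256) = 13720/159 + 124*(-1/36256) = 13720/159 - 31/9064 = 124353151/1441176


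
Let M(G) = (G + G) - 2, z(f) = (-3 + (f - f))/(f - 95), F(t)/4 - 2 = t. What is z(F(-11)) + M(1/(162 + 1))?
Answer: -41955/21353 ≈ -1.9648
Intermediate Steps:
F(t) = 8 + 4*t
z(f) = -3/(-95 + f) (z(f) = (-3 + 0)/(-95 + f) = -3/(-95 + f))
M(G) = -2 + 2*G (M(G) = 2*G - 2 = -2 + 2*G)
z(F(-11)) + M(1/(162 + 1)) = -3/(-95 + (8 + 4*(-11))) + (-2 + 2/(162 + 1)) = -3/(-95 + (8 - 44)) + (-2 + 2/163) = -3/(-95 - 36) + (-2 + 2*(1/163)) = -3/(-131) + (-2 + 2/163) = -3*(-1/131) - 324/163 = 3/131 - 324/163 = -41955/21353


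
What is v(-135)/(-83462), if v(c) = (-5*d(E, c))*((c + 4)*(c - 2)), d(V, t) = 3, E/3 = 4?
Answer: 269205/83462 ≈ 3.2255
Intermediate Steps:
E = 12 (E = 3*4 = 12)
v(c) = -15*(-2 + c)*(4 + c) (v(c) = (-5*3)*((c + 4)*(c - 2)) = -15*(4 + c)*(-2 + c) = -15*(-2 + c)*(4 + c))
v(-135)/(-83462) = (120 - 30*(-135) - 15*(-135)**2)/(-83462) = (120 + 4050 - 15*18225)*(-1/83462) = (120 + 4050 - 273375)*(-1/83462) = -269205*(-1/83462) = 269205/83462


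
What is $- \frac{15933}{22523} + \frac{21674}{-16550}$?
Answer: $- \frac{375927326}{186377825} \approx -2.017$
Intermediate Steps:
$- \frac{15933}{22523} + \frac{21674}{-16550} = \left(-15933\right) \frac{1}{22523} + 21674 \left(- \frac{1}{16550}\right) = - \frac{15933}{22523} - \frac{10837}{8275} = - \frac{375927326}{186377825}$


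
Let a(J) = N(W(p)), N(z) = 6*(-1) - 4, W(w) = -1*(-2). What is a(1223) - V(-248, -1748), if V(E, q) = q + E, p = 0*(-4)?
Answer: 1986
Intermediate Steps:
p = 0
W(w) = 2
N(z) = -10 (N(z) = -6 - 4 = -10)
a(J) = -10
V(E, q) = E + q
a(1223) - V(-248, -1748) = -10 - (-248 - 1748) = -10 - 1*(-1996) = -10 + 1996 = 1986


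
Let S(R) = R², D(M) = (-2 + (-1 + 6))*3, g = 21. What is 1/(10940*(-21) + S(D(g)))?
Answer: -1/229659 ≈ -4.3543e-6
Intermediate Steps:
D(M) = 9 (D(M) = (-2 + 5)*3 = 3*3 = 9)
1/(10940*(-21) + S(D(g))) = 1/(10940*(-21) + 9²) = 1/(-229740 + 81) = 1/(-229659) = -1/229659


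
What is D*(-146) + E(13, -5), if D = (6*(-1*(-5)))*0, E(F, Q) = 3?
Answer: 3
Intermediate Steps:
D = 0 (D = (6*5)*0 = 30*0 = 0)
D*(-146) + E(13, -5) = 0*(-146) + 3 = 0 + 3 = 3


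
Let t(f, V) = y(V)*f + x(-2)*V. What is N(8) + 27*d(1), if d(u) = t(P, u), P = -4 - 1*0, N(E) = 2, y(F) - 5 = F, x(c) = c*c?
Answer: -538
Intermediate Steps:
x(c) = c²
y(F) = 5 + F
P = -4 (P = -4 + 0 = -4)
t(f, V) = 4*V + f*(5 + V) (t(f, V) = (5 + V)*f + (-2)²*V = f*(5 + V) + 4*V = 4*V + f*(5 + V))
d(u) = -20 (d(u) = 4*u - 4*(5 + u) = 4*u + (-20 - 4*u) = -20)
N(8) + 27*d(1) = 2 + 27*(-20) = 2 - 540 = -538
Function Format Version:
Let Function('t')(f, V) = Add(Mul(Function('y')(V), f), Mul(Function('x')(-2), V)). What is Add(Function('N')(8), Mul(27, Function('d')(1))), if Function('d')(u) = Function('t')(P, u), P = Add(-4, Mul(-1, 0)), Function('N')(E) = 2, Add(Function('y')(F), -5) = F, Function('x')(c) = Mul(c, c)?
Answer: -538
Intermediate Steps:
Function('x')(c) = Pow(c, 2)
Function('y')(F) = Add(5, F)
P = -4 (P = Add(-4, 0) = -4)
Function('t')(f, V) = Add(Mul(4, V), Mul(f, Add(5, V))) (Function('t')(f, V) = Add(Mul(Add(5, V), f), Mul(Pow(-2, 2), V)) = Add(Mul(f, Add(5, V)), Mul(4, V)) = Add(Mul(4, V), Mul(f, Add(5, V))))
Function('d')(u) = -20 (Function('d')(u) = Add(Mul(4, u), Mul(-4, Add(5, u))) = Add(Mul(4, u), Add(-20, Mul(-4, u))) = -20)
Add(Function('N')(8), Mul(27, Function('d')(1))) = Add(2, Mul(27, -20)) = Add(2, -540) = -538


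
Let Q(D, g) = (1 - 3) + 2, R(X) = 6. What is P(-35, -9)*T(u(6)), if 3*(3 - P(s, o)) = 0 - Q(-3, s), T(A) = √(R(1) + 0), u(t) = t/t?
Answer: 3*√6 ≈ 7.3485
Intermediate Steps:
u(t) = 1
T(A) = √6 (T(A) = √(6 + 0) = √6)
Q(D, g) = 0 (Q(D, g) = -2 + 2 = 0)
P(s, o) = 3 (P(s, o) = 3 - (0 - 1*0)/3 = 3 - (0 + 0)/3 = 3 - ⅓*0 = 3 + 0 = 3)
P(-35, -9)*T(u(6)) = 3*√6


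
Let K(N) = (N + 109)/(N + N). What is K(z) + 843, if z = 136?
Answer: 229541/272 ≈ 843.90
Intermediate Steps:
K(N) = (109 + N)/(2*N) (K(N) = (109 + N)/((2*N)) = (109 + N)*(1/(2*N)) = (109 + N)/(2*N))
K(z) + 843 = (½)*(109 + 136)/136 + 843 = (½)*(1/136)*245 + 843 = 245/272 + 843 = 229541/272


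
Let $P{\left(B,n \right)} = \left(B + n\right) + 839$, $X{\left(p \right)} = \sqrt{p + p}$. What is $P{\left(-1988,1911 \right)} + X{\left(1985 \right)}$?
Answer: $762 + \sqrt{3970} \approx 825.01$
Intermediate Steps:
$X{\left(p \right)} = \sqrt{2} \sqrt{p}$ ($X{\left(p \right)} = \sqrt{2 p} = \sqrt{2} \sqrt{p}$)
$P{\left(B,n \right)} = 839 + B + n$
$P{\left(-1988,1911 \right)} + X{\left(1985 \right)} = \left(839 - 1988 + 1911\right) + \sqrt{2} \sqrt{1985} = 762 + \sqrt{3970}$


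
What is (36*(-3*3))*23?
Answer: -7452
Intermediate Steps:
(36*(-3*3))*23 = (36*(-9))*23 = -324*23 = -7452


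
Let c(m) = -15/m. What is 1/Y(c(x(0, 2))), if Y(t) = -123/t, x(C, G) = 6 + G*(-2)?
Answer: 5/82 ≈ 0.060976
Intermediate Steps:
x(C, G) = 6 - 2*G
1/Y(c(x(0, 2))) = 1/(-123/((-15/(6 - 2*2)))) = 1/(-123/((-15/(6 - 4)))) = 1/(-123/((-15/2))) = 1/(-123/((-15*1/2))) = 1/(-123/(-15/2)) = 1/(-123*(-2/15)) = 1/(82/5) = 5/82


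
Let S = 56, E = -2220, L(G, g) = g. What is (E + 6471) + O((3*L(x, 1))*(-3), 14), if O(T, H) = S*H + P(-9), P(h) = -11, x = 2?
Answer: 5024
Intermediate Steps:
O(T, H) = -11 + 56*H (O(T, H) = 56*H - 11 = -11 + 56*H)
(E + 6471) + O((3*L(x, 1))*(-3), 14) = (-2220 + 6471) + (-11 + 56*14) = 4251 + (-11 + 784) = 4251 + 773 = 5024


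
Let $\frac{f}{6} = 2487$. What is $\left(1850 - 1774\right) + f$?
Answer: $14998$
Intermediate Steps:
$f = 14922$ ($f = 6 \cdot 2487 = 14922$)
$\left(1850 - 1774\right) + f = \left(1850 - 1774\right) + 14922 = 76 + 14922 = 14998$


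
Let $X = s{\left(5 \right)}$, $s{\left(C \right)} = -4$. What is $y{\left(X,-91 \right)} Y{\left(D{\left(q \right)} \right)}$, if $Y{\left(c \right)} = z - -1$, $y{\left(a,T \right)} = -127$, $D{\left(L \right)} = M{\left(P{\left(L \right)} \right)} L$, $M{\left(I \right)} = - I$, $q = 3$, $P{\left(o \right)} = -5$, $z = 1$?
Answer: $-254$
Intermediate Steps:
$D{\left(L \right)} = 5 L$ ($D{\left(L \right)} = \left(-1\right) \left(-5\right) L = 5 L$)
$X = -4$
$Y{\left(c \right)} = 2$ ($Y{\left(c \right)} = 1 - -1 = 1 + 1 = 2$)
$y{\left(X,-91 \right)} Y{\left(D{\left(q \right)} \right)} = \left(-127\right) 2 = -254$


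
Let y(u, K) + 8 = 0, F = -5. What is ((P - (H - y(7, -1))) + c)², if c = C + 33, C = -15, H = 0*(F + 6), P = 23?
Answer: 1089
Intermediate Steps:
y(u, K) = -8 (y(u, K) = -8 + 0 = -8)
H = 0 (H = 0*(-5 + 6) = 0*1 = 0)
c = 18 (c = -15 + 33 = 18)
((P - (H - y(7, -1))) + c)² = ((23 - (0 - 1*(-8))) + 18)² = ((23 - (0 + 8)) + 18)² = ((23 - 1*8) + 18)² = ((23 - 8) + 18)² = (15 + 18)² = 33² = 1089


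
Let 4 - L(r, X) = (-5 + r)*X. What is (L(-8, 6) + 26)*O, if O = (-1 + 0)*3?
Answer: -324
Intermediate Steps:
O = -3 (O = -1*3 = -3)
L(r, X) = 4 - X*(-5 + r) (L(r, X) = 4 - (-5 + r)*X = 4 - X*(-5 + r))
(L(-8, 6) + 26)*O = ((4 + 5*6 - 1*6*(-8)) + 26)*(-3) = ((4 + 30 + 48) + 26)*(-3) = (82 + 26)*(-3) = 108*(-3) = -324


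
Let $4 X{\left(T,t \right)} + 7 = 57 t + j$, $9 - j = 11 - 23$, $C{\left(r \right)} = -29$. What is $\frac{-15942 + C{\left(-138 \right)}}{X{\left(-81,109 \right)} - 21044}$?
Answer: $\frac{63884}{77949} \approx 0.81956$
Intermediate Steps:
$j = 21$ ($j = 9 - \left(11 - 23\right) = 9 - -12 = 9 + 12 = 21$)
$X{\left(T,t \right)} = \frac{7}{2} + \frac{57 t}{4}$ ($X{\left(T,t \right)} = - \frac{7}{4} + \frac{57 t + 21}{4} = - \frac{7}{4} + \frac{21 + 57 t}{4} = - \frac{7}{4} + \left(\frac{21}{4} + \frac{57 t}{4}\right) = \frac{7}{2} + \frac{57 t}{4}$)
$\frac{-15942 + C{\left(-138 \right)}}{X{\left(-81,109 \right)} - 21044} = \frac{-15942 - 29}{\left(\frac{7}{2} + \frac{57}{4} \cdot 109\right) - 21044} = - \frac{15971}{\left(\frac{7}{2} + \frac{6213}{4}\right) - 21044} = - \frac{15971}{\frac{6227}{4} - 21044} = - \frac{15971}{- \frac{77949}{4}} = \left(-15971\right) \left(- \frac{4}{77949}\right) = \frac{63884}{77949}$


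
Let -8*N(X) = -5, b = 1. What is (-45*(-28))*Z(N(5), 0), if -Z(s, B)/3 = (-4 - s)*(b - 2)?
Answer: -34965/2 ≈ -17483.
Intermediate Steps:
N(X) = 5/8 (N(X) = -⅛*(-5) = 5/8)
Z(s, B) = -12 - 3*s (Z(s, B) = -3*(-4 - s)*(1 - 2) = -3*(-4 - s)*(-1) = -3*(4 + s) = -12 - 3*s)
(-45*(-28))*Z(N(5), 0) = (-45*(-28))*(-12 - 3*5/8) = 1260*(-12 - 15/8) = 1260*(-111/8) = -34965/2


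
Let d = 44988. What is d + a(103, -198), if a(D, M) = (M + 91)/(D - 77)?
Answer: 1169581/26 ≈ 44984.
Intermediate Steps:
a(D, M) = (91 + M)/(-77 + D)
d + a(103, -198) = 44988 + (91 - 198)/(-77 + 103) = 44988 - 107/26 = 1169581/26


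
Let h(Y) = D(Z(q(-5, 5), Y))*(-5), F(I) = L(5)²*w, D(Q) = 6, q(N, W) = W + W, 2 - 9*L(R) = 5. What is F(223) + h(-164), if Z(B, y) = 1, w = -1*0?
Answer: -30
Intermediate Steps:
L(R) = -⅓ (L(R) = 2/9 - ⅑*5 = 2/9 - 5/9 = -⅓)
q(N, W) = 2*W
w = 0
F(I) = 0 (F(I) = (-⅓)²*0 = (⅑)*0 = 0)
h(Y) = -30 (h(Y) = 6*(-5) = -30)
F(223) + h(-164) = 0 - 30 = -30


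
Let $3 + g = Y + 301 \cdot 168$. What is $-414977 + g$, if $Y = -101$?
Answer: $-364513$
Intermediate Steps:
$g = 50464$ ($g = -3 + \left(-101 + 301 \cdot 168\right) = -3 + \left(-101 + 50568\right) = -3 + 50467 = 50464$)
$-414977 + g = -414977 + 50464 = -364513$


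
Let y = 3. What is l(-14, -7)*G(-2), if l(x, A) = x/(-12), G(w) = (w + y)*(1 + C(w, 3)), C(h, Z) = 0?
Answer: 7/6 ≈ 1.1667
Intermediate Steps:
G(w) = 3 + w (G(w) = (w + 3)*(1 + 0) = (3 + w)*1 = 3 + w)
l(x, A) = -x/12 (l(x, A) = x*(-1/12) = -x/12)
l(-14, -7)*G(-2) = (-1/12*(-14))*(3 - 2) = (7/6)*1 = 7/6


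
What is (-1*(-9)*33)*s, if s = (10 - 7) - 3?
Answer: 0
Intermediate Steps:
s = 0 (s = 3 - 3 = 0)
(-1*(-9)*33)*s = (-1*(-9)*33)*0 = (9*33)*0 = 297*0 = 0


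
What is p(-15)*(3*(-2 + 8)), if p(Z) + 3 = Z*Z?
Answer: 3996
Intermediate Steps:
p(Z) = -3 + Z**2 (p(Z) = -3 + Z*Z = -3 + Z**2)
p(-15)*(3*(-2 + 8)) = (-3 + (-15)**2)*(3*(-2 + 8)) = (-3 + 225)*(3*6) = 222*18 = 3996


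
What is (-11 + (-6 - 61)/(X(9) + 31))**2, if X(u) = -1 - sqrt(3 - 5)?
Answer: (8734*sqrt(2) + 157367*I)/(2*(30*sqrt(2) + 449*I)) ≈ 174.98 + 2.7792*I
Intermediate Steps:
X(u) = -1 - I*sqrt(2) (X(u) = -1 - sqrt(-2) = -1 - I*sqrt(2))
(-11 + (-6 - 61)/(X(9) + 31))**2 = (-11 + (-6 - 61)/((-1 - I*sqrt(2)) + 31))**2 = (-11 - 67/(30 - I*sqrt(2)))**2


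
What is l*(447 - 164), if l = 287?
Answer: 81221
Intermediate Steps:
l*(447 - 164) = 287*(447 - 164) = 287*283 = 81221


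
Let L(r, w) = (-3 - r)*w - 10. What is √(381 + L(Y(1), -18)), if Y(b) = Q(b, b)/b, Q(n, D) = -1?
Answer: √407 ≈ 20.174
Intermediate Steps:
Y(b) = -1/b
L(r, w) = -10 + w*(-3 - r) (L(r, w) = w*(-3 - r) - 10 = -10 + w*(-3 - r))
√(381 + L(Y(1), -18)) = √(381 + (-10 - 3*(-18) - 1*(-1/1)*(-18))) = √(381 + (-10 + 54 - 1*(-1*1)*(-18))) = √(381 + (-10 + 54 - 1*(-1)*(-18))) = √(381 + (-10 + 54 - 18)) = √(381 + 26) = √407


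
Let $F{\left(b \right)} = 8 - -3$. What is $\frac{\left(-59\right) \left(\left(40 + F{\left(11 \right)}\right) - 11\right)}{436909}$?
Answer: $- \frac{2360}{436909} \approx -0.0054016$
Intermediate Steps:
$F{\left(b \right)} = 11$ ($F{\left(b \right)} = 8 + 3 = 11$)
$\frac{\left(-59\right) \left(\left(40 + F{\left(11 \right)}\right) - 11\right)}{436909} = \frac{\left(-59\right) \left(\left(40 + 11\right) - 11\right)}{436909} = - 59 \left(51 - 11\right) \frac{1}{436909} = \left(-59\right) 40 \cdot \frac{1}{436909} = \left(-2360\right) \frac{1}{436909} = - \frac{2360}{436909}$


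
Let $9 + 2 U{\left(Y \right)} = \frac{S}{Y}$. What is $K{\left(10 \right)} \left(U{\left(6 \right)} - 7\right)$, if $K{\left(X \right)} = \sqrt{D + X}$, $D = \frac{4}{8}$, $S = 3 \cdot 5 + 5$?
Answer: $- \frac{59 \sqrt{42}}{12} \approx -31.864$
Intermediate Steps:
$S = 20$ ($S = 15 + 5 = 20$)
$D = \frac{1}{2}$ ($D = 4 \cdot \frac{1}{8} = \frac{1}{2} \approx 0.5$)
$K{\left(X \right)} = \sqrt{\frac{1}{2} + X}$
$U{\left(Y \right)} = - \frac{9}{2} + \frac{10}{Y}$ ($U{\left(Y \right)} = - \frac{9}{2} + \frac{20 \frac{1}{Y}}{2} = - \frac{9}{2} + \frac{10}{Y}$)
$K{\left(10 \right)} \left(U{\left(6 \right)} - 7\right) = \frac{\sqrt{2 + 4 \cdot 10}}{2} \left(\left(- \frac{9}{2} + \frac{10}{6}\right) - 7\right) = \frac{\sqrt{2 + 40}}{2} \left(\left(- \frac{9}{2} + 10 \cdot \frac{1}{6}\right) - 7\right) = \frac{\sqrt{42}}{2} \left(\left(- \frac{9}{2} + \frac{5}{3}\right) - 7\right) = \frac{\sqrt{42}}{2} \left(- \frac{17}{6} - 7\right) = \frac{\sqrt{42}}{2} \left(- \frac{59}{6}\right) = - \frac{59 \sqrt{42}}{12}$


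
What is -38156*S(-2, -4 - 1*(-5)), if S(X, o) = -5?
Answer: 190780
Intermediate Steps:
-38156*S(-2, -4 - 1*(-5)) = -38156*(-5) = 190780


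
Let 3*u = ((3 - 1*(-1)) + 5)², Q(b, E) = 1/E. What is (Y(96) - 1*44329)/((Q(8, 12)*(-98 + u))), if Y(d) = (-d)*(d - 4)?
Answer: 637932/71 ≈ 8985.0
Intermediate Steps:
Y(d) = -d*(-4 + d) (Y(d) = (-d)*(-4 + d) = -d*(-4 + d))
u = 27 (u = ((3 - 1*(-1)) + 5)²/3 = ((3 + 1) + 5)²/3 = (4 + 5)²/3 = (⅓)*9² = (⅓)*81 = 27)
(Y(96) - 1*44329)/((Q(8, 12)*(-98 + u))) = (96*(4 - 1*96) - 1*44329)/(((-98 + 27)/12)) = (96*(4 - 96) - 44329)/(((1/12)*(-71))) = (96*(-92) - 44329)/(-71/12) = (-8832 - 44329)*(-12/71) = -53161*(-12/71) = 637932/71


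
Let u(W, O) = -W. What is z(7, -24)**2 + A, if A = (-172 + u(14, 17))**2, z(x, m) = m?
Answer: 35172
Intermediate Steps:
A = 34596 (A = (-172 - 1*14)**2 = (-172 - 14)**2 = (-186)**2 = 34596)
z(7, -24)**2 + A = (-24)**2 + 34596 = 576 + 34596 = 35172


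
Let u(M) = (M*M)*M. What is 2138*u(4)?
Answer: 136832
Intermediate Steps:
u(M) = M**3 (u(M) = M**2*M = M**3)
2138*u(4) = 2138*4**3 = 2138*64 = 136832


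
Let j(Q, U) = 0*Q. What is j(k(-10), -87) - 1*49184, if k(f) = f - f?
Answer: -49184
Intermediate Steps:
k(f) = 0
j(Q, U) = 0
j(k(-10), -87) - 1*49184 = 0 - 1*49184 = 0 - 49184 = -49184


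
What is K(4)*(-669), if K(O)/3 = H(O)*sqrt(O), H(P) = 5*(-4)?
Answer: 80280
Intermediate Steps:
H(P) = -20
K(O) = -60*sqrt(O) (K(O) = 3*(-20*sqrt(O)) = -60*sqrt(O))
K(4)*(-669) = -60*sqrt(4)*(-669) = -60*2*(-669) = -120*(-669) = 80280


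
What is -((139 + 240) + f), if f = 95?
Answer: -474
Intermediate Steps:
-((139 + 240) + f) = -((139 + 240) + 95) = -(379 + 95) = -1*474 = -474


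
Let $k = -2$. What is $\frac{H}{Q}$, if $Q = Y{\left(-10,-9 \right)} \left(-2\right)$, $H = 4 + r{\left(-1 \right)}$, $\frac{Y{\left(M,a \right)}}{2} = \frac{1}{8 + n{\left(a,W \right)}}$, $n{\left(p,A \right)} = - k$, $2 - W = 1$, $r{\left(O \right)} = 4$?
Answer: $-20$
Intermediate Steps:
$W = 1$ ($W = 2 - 1 = 1$)
$n{\left(p,A \right)} = 2$ ($n{\left(p,A \right)} = \left(-1\right) \left(-2\right) = 2$)
$Y{\left(M,a \right)} = \frac{1}{5}$ ($Y{\left(M,a \right)} = \frac{2}{8 + 2} = \frac{2}{10} = 2 \cdot \frac{1}{10} = \frac{1}{5}$)
$H = 8$ ($H = 4 + 4 = 8$)
$Q = - \frac{2}{5}$ ($Q = \frac{1}{5} \left(-2\right) = - \frac{2}{5} \approx -0.4$)
$\frac{H}{Q} = \frac{1}{- \frac{2}{5}} \cdot 8 = \left(- \frac{5}{2}\right) 8 = -20$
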